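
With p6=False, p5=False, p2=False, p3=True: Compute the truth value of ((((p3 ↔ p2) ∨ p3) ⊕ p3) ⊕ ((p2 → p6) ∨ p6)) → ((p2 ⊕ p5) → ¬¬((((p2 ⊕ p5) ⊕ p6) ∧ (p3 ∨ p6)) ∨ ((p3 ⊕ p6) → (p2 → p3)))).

True

p3 ↔ p2 = True ↔ False = False
(p3 ↔ p2) ∨ p3 = False ∨ True = True
((p3 ↔ p2) ∨ p3) ⊕ p3 = True ⊕ True = False
p2 → p6 = False → False = True
(p2 → p6) ∨ p6 = True ∨ False = True
(((p3 ↔ p2) ∨ p3) ⊕ p3) ⊕ ((p2 → p6) ∨ p6) = False ⊕ True = True
p2 ⊕ p5 = False ⊕ False = False
p2 ⊕ p5 = False ⊕ False = False
(p2 ⊕ p5) ⊕ p6 = False ⊕ False = False
p3 ∨ p6 = True ∨ False = True
((p2 ⊕ p5) ⊕ p6) ∧ (p3 ∨ p6) = False ∧ True = False
p3 ⊕ p6 = True ⊕ False = True
p2 → p3 = False → True = True
(p3 ⊕ p6) → (p2 → p3) = True → True = True
(((p2 ⊕ p5) ⊕ p6) ∧ (p3 ∨ p6)) ∨ ((p3 ⊕ p6) → (p2 → p3)) = False ∨ True = True
¬((((p2 ⊕ p5) ⊕ p6) ∧ (p3 ∨ p6)) ∨ ((p3 ⊕ p6) → (p2 → p3))) = ¬True = False
¬¬((((p2 ⊕ p5) ⊕ p6) ∧ (p3 ∨ p6)) ∨ ((p3 ⊕ p6) → (p2 → p3))) = ¬False = True
(p2 ⊕ p5) → ¬¬((((p2 ⊕ p5) ⊕ p6) ∧ (p3 ∨ p6)) ∨ ((p3 ⊕ p6) → (p2 → p3))) = False → True = True
((((p3 ↔ p2) ∨ p3) ⊕ p3) ⊕ ((p2 → p6) ∨ p6)) → ((p2 ⊕ p5) → ¬¬((((p2 ⊕ p5) ⊕ p6) ∧ (p3 ∨ p6)) ∨ ((p3 ⊕ p6) → (p2 → p3)))) = True → True = True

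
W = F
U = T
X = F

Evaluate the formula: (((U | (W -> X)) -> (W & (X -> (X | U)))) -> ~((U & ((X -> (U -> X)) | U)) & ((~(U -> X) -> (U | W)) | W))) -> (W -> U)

T

W -> X = F -> F = T
U | (W -> X) = T | T = T
X | U = F | T = T
X -> (X | U) = F -> T = T
W & (X -> (X | U)) = F & T = F
(U | (W -> X)) -> (W & (X -> (X | U))) = T -> F = F
U -> X = T -> F = F
X -> (U -> X) = F -> F = T
(X -> (U -> X)) | U = T | T = T
U & ((X -> (U -> X)) | U) = T & T = T
U -> X = T -> F = F
~(U -> X) = ~F = T
U | W = T | F = T
~(U -> X) -> (U | W) = T -> T = T
(~(U -> X) -> (U | W)) | W = T | F = T
(U & ((X -> (U -> X)) | U)) & ((~(U -> X) -> (U | W)) | W) = T & T = T
~((U & ((X -> (U -> X)) | U)) & ((~(U -> X) -> (U | W)) | W)) = ~T = F
((U | (W -> X)) -> (W & (X -> (X | U)))) -> ~((U & ((X -> (U -> X)) | U)) & ((~(U -> X) -> (U | W)) | W)) = F -> F = T
W -> U = F -> T = T
(((U | (W -> X)) -> (W & (X -> (X | U)))) -> ~((U & ((X -> (U -> X)) | U)) & ((~(U -> X) -> (U | W)) | W))) -> (W -> U) = T -> T = T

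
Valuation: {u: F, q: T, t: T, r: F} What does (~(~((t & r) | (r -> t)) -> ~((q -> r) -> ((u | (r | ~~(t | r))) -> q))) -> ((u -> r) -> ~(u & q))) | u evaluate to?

t & r = T & F = F
r -> t = F -> T = T
(t & r) | (r -> t) = F | T = T
~((t & r) | (r -> t)) = ~T = F
q -> r = T -> F = F
t | r = T | F = T
~(t | r) = ~T = F
~~(t | r) = ~F = T
r | ~~(t | r) = F | T = T
u | (r | ~~(t | r)) = F | T = T
(u | (r | ~~(t | r))) -> q = T -> T = T
(q -> r) -> ((u | (r | ~~(t | r))) -> q) = F -> T = T
~((q -> r) -> ((u | (r | ~~(t | r))) -> q)) = ~T = F
~((t & r) | (r -> t)) -> ~((q -> r) -> ((u | (r | ~~(t | r))) -> q)) = F -> F = T
~(~((t & r) | (r -> t)) -> ~((q -> r) -> ((u | (r | ~~(t | r))) -> q))) = ~T = F
u -> r = F -> F = T
u & q = F & T = F
~(u & q) = ~F = T
(u -> r) -> ~(u & q) = T -> T = T
~(~((t & r) | (r -> t)) -> ~((q -> r) -> ((u | (r | ~~(t | r))) -> q))) -> ((u -> r) -> ~(u & q)) = F -> T = T
(~(~((t & r) | (r -> t)) -> ~((q -> r) -> ((u | (r | ~~(t | r))) -> q))) -> ((u -> r) -> ~(u & q))) | u = T | F = T

T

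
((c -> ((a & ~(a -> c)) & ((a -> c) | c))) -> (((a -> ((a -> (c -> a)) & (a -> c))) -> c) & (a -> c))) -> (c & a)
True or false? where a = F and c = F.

T

a -> c = F -> F = T
~(a -> c) = ~T = F
a & ~(a -> c) = F & F = F
a -> c = F -> F = T
(a -> c) | c = T | F = T
(a & ~(a -> c)) & ((a -> c) | c) = F & T = F
c -> ((a & ~(a -> c)) & ((a -> c) | c)) = F -> F = T
c -> a = F -> F = T
a -> (c -> a) = F -> T = T
a -> c = F -> F = T
(a -> (c -> a)) & (a -> c) = T & T = T
a -> ((a -> (c -> a)) & (a -> c)) = F -> T = T
(a -> ((a -> (c -> a)) & (a -> c))) -> c = T -> F = F
a -> c = F -> F = T
((a -> ((a -> (c -> a)) & (a -> c))) -> c) & (a -> c) = F & T = F
(c -> ((a & ~(a -> c)) & ((a -> c) | c))) -> (((a -> ((a -> (c -> a)) & (a -> c))) -> c) & (a -> c)) = T -> F = F
c & a = F & F = F
((c -> ((a & ~(a -> c)) & ((a -> c) | c))) -> (((a -> ((a -> (c -> a)) & (a -> c))) -> c) & (a -> c))) -> (c & a) = F -> F = T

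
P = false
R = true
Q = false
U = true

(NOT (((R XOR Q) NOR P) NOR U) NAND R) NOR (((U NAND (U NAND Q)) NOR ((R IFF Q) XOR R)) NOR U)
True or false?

true

R XOR Q = true XOR false = true
(R XOR Q) NOR P = true NOR false = false
((R XOR Q) NOR P) NOR U = false NOR true = false
NOT (((R XOR Q) NOR P) NOR U) = NOT false = true
NOT (((R XOR Q) NOR P) NOR U) NAND R = true NAND true = false
U NAND Q = true NAND false = true
U NAND (U NAND Q) = true NAND true = false
R IFF Q = true IFF false = false
(R IFF Q) XOR R = false XOR true = true
(U NAND (U NAND Q)) NOR ((R IFF Q) XOR R) = false NOR true = false
((U NAND (U NAND Q)) NOR ((R IFF Q) XOR R)) NOR U = false NOR true = false
(NOT (((R XOR Q) NOR P) NOR U) NAND R) NOR (((U NAND (U NAND Q)) NOR ((R IFF Q) XOR R)) NOR U) = false NOR false = true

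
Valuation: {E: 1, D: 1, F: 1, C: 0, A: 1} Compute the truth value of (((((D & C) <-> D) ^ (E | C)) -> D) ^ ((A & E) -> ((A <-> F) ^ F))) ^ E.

0

D & C = 1 & 0 = 0
(D & C) <-> D = 0 <-> 1 = 0
E | C = 1 | 0 = 1
((D & C) <-> D) ^ (E | C) = 0 ^ 1 = 1
(((D & C) <-> D) ^ (E | C)) -> D = 1 -> 1 = 1
A & E = 1 & 1 = 1
A <-> F = 1 <-> 1 = 1
(A <-> F) ^ F = 1 ^ 1 = 0
(A & E) -> ((A <-> F) ^ F) = 1 -> 0 = 0
((((D & C) <-> D) ^ (E | C)) -> D) ^ ((A & E) -> ((A <-> F) ^ F)) = 1 ^ 0 = 1
(((((D & C) <-> D) ^ (E | C)) -> D) ^ ((A & E) -> ((A <-> F) ^ F))) ^ E = 1 ^ 1 = 0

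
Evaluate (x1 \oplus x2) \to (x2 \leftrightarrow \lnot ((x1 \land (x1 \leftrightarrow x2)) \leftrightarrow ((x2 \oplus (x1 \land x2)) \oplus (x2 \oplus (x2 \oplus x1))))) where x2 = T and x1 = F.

T

Substituting x2=T, x1=F:
x1 \oplus x2 = F \oplus T = T
x1 \leftrightarrow x2 = F \leftrightarrow T = F
x1 \land (x1 \leftrightarrow x2) = F \land F = F
x1 \land x2 = F \land T = F
x2 \oplus (x1 \land x2) = T \oplus F = T
x2 \oplus x1 = T \oplus F = T
x2 \oplus (x2 \oplus x1) = T \oplus T = F
(x2 \oplus (x1 \land x2)) \oplus (x2 \oplus (x2 \oplus x1)) = T \oplus F = T
(x1 \land (x1 \leftrightarrow x2)) \leftrightarrow ((x2 \oplus (x1 \land x2)) \oplus (x2 \oplus (x2 \oplus x1))) = F \leftrightarrow T = F
\lnot ((x1 \land (x1 \leftrightarrow x2)) \leftrightarrow ((x2 \oplus (x1 \land x2)) \oplus (x2 \oplus (x2 \oplus x1)))) = \lnot F = T
x2 \leftrightarrow \lnot ((x1 \land (x1 \leftrightarrow x2)) \leftrightarrow ((x2 \oplus (x1 \land x2)) \oplus (x2 \oplus (x2 \oplus x1)))) = T \leftrightarrow T = T
(x1 \oplus x2) \to (x2 \leftrightarrow \lnot ((x1 \land (x1 \leftrightarrow x2)) \leftrightarrow ((x2 \oplus (x1 \land x2)) \oplus (x2 \oplus (x2 \oplus x1))))) = T \to T = T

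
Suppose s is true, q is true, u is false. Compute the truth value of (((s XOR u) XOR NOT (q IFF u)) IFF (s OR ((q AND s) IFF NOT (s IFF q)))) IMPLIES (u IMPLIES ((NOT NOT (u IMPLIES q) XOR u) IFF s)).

s XOR u = True XOR False = True
q IFF u = True IFF False = False
NOT (q IFF u) = NOT False = True
(s XOR u) XOR NOT (q IFF u) = True XOR True = False
q AND s = True AND True = True
s IFF q = True IFF True = True
NOT (s IFF q) = NOT True = False
(q AND s) IFF NOT (s IFF q) = True IFF False = False
s OR ((q AND s) IFF NOT (s IFF q)) = True OR False = True
((s XOR u) XOR NOT (q IFF u)) IFF (s OR ((q AND s) IFF NOT (s IFF q))) = False IFF True = False
u IMPLIES q = False IMPLIES True = True
NOT (u IMPLIES q) = NOT True = False
NOT NOT (u IMPLIES q) = NOT False = True
NOT NOT (u IMPLIES q) XOR u = True XOR False = True
(NOT NOT (u IMPLIES q) XOR u) IFF s = True IFF True = True
u IMPLIES ((NOT NOT (u IMPLIES q) XOR u) IFF s) = False IMPLIES True = True
(((s XOR u) XOR NOT (q IFF u)) IFF (s OR ((q AND s) IFF NOT (s IFF q)))) IMPLIES (u IMPLIES ((NOT NOT (u IMPLIES q) XOR u) IFF s)) = False IMPLIES True = True

True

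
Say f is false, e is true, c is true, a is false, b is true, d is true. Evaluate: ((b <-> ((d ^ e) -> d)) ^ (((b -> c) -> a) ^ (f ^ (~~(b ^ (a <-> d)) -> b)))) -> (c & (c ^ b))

True

Substituting f=False, e=True, c=True, a=False, b=True, d=True:
d ^ e = True ^ True = False
(d ^ e) -> d = False -> True = True
b <-> ((d ^ e) -> d) = True <-> True = True
b -> c = True -> True = True
(b -> c) -> a = True -> False = False
a <-> d = False <-> True = False
b ^ (a <-> d) = True ^ False = True
~(b ^ (a <-> d)) = ~True = False
~~(b ^ (a <-> d)) = ~False = True
~~(b ^ (a <-> d)) -> b = True -> True = True
f ^ (~~(b ^ (a <-> d)) -> b) = False ^ True = True
((b -> c) -> a) ^ (f ^ (~~(b ^ (a <-> d)) -> b)) = False ^ True = True
(b <-> ((d ^ e) -> d)) ^ (((b -> c) -> a) ^ (f ^ (~~(b ^ (a <-> d)) -> b))) = True ^ True = False
c ^ b = True ^ True = False
c & (c ^ b) = True & False = False
((b <-> ((d ^ e) -> d)) ^ (((b -> c) -> a) ^ (f ^ (~~(b ^ (a <-> d)) -> b)))) -> (c & (c ^ b)) = False -> False = True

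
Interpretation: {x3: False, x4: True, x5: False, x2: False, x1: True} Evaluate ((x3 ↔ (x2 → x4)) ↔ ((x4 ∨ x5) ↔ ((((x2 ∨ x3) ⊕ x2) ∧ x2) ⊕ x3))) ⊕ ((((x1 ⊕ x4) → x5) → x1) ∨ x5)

x2 → x4 = False → True = True
x3 ↔ (x2 → x4) = False ↔ True = False
x4 ∨ x5 = True ∨ False = True
x2 ∨ x3 = False ∨ False = False
(x2 ∨ x3) ⊕ x2 = False ⊕ False = False
((x2 ∨ x3) ⊕ x2) ∧ x2 = False ∧ False = False
(((x2 ∨ x3) ⊕ x2) ∧ x2) ⊕ x3 = False ⊕ False = False
(x4 ∨ x5) ↔ ((((x2 ∨ x3) ⊕ x2) ∧ x2) ⊕ x3) = True ↔ False = False
(x3 ↔ (x2 → x4)) ↔ ((x4 ∨ x5) ↔ ((((x2 ∨ x3) ⊕ x2) ∧ x2) ⊕ x3)) = False ↔ False = True
x1 ⊕ x4 = True ⊕ True = False
(x1 ⊕ x4) → x5 = False → False = True
((x1 ⊕ x4) → x5) → x1 = True → True = True
(((x1 ⊕ x4) → x5) → x1) ∨ x5 = True ∨ False = True
((x3 ↔ (x2 → x4)) ↔ ((x4 ∨ x5) ↔ ((((x2 ∨ x3) ⊕ x2) ∧ x2) ⊕ x3))) ⊕ ((((x1 ⊕ x4) → x5) → x1) ∨ x5) = True ⊕ True = False

False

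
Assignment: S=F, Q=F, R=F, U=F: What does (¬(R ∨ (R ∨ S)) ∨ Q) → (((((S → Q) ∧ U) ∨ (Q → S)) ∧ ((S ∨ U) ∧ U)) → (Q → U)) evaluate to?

T

R ∨ S = F ∨ F = F
R ∨ (R ∨ S) = F ∨ F = F
¬(R ∨ (R ∨ S)) = ¬F = T
¬(R ∨ (R ∨ S)) ∨ Q = T ∨ F = T
S → Q = F → F = T
(S → Q) ∧ U = T ∧ F = F
Q → S = F → F = T
((S → Q) ∧ U) ∨ (Q → S) = F ∨ T = T
S ∨ U = F ∨ F = F
(S ∨ U) ∧ U = F ∧ F = F
(((S → Q) ∧ U) ∨ (Q → S)) ∧ ((S ∨ U) ∧ U) = T ∧ F = F
Q → U = F → F = T
((((S → Q) ∧ U) ∨ (Q → S)) ∧ ((S ∨ U) ∧ U)) → (Q → U) = F → T = T
(¬(R ∨ (R ∨ S)) ∨ Q) → (((((S → Q) ∧ U) ∨ (Q → S)) ∧ ((S ∨ U) ∧ U)) → (Q → U)) = T → T = T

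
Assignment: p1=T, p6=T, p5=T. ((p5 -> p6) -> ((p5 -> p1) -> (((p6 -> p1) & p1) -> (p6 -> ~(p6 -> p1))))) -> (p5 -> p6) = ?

p5 -> p6 = T -> T = T
p5 -> p1 = T -> T = T
p6 -> p1 = T -> T = T
(p6 -> p1) & p1 = T & T = T
p6 -> p1 = T -> T = T
~(p6 -> p1) = ~T = F
p6 -> ~(p6 -> p1) = T -> F = F
((p6 -> p1) & p1) -> (p6 -> ~(p6 -> p1)) = T -> F = F
(p5 -> p1) -> (((p6 -> p1) & p1) -> (p6 -> ~(p6 -> p1))) = T -> F = F
(p5 -> p6) -> ((p5 -> p1) -> (((p6 -> p1) & p1) -> (p6 -> ~(p6 -> p1)))) = T -> F = F
p5 -> p6 = T -> T = T
((p5 -> p6) -> ((p5 -> p1) -> (((p6 -> p1) & p1) -> (p6 -> ~(p6 -> p1))))) -> (p5 -> p6) = F -> T = T

T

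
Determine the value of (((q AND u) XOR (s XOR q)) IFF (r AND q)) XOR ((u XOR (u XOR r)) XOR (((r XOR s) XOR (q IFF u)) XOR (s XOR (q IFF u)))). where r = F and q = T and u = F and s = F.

Substituting r=F, q=T, u=F, s=F:
q AND u = T AND F = F
s XOR q = F XOR T = T
(q AND u) XOR (s XOR q) = F XOR T = T
r AND q = F AND T = F
((q AND u) XOR (s XOR q)) IFF (r AND q) = T IFF F = F
u XOR r = F XOR F = F
u XOR (u XOR r) = F XOR F = F
r XOR s = F XOR F = F
q IFF u = T IFF F = F
(r XOR s) XOR (q IFF u) = F XOR F = F
q IFF u = T IFF F = F
s XOR (q IFF u) = F XOR F = F
((r XOR s) XOR (q IFF u)) XOR (s XOR (q IFF u)) = F XOR F = F
(u XOR (u XOR r)) XOR (((r XOR s) XOR (q IFF u)) XOR (s XOR (q IFF u))) = F XOR F = F
(((q AND u) XOR (s XOR q)) IFF (r AND q)) XOR ((u XOR (u XOR r)) XOR (((r XOR s) XOR (q IFF u)) XOR (s XOR (q IFF u)))) = F XOR F = F

F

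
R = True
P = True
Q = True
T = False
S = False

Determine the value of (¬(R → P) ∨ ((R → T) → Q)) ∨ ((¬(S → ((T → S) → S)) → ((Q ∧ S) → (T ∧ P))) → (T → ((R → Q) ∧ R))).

R → P = True → True = True
¬(R → P) = ¬True = False
R → T = True → False = False
(R → T) → Q = False → True = True
¬(R → P) ∨ ((R → T) → Q) = False ∨ True = True
T → S = False → False = True
(T → S) → S = True → False = False
S → ((T → S) → S) = False → False = True
¬(S → ((T → S) → S)) = ¬True = False
Q ∧ S = True ∧ False = False
T ∧ P = False ∧ True = False
(Q ∧ S) → (T ∧ P) = False → False = True
¬(S → ((T → S) → S)) → ((Q ∧ S) → (T ∧ P)) = False → True = True
R → Q = True → True = True
(R → Q) ∧ R = True ∧ True = True
T → ((R → Q) ∧ R) = False → True = True
(¬(S → ((T → S) → S)) → ((Q ∧ S) → (T ∧ P))) → (T → ((R → Q) ∧ R)) = True → True = True
(¬(R → P) ∨ ((R → T) → Q)) ∨ ((¬(S → ((T → S) → S)) → ((Q ∧ S) → (T ∧ P))) → (T → ((R → Q) ∧ R))) = True ∨ True = True

True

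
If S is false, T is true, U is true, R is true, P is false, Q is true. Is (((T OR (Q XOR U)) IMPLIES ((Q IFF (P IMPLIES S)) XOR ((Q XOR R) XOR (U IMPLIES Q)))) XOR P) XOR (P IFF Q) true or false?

Q XOR U = true XOR true = false
T OR (Q XOR U) = true OR false = true
P IMPLIES S = false IMPLIES false = true
Q IFF (P IMPLIES S) = true IFF true = true
Q XOR R = true XOR true = false
U IMPLIES Q = true IMPLIES true = true
(Q XOR R) XOR (U IMPLIES Q) = false XOR true = true
(Q IFF (P IMPLIES S)) XOR ((Q XOR R) XOR (U IMPLIES Q)) = true XOR true = false
(T OR (Q XOR U)) IMPLIES ((Q IFF (P IMPLIES S)) XOR ((Q XOR R) XOR (U IMPLIES Q))) = true IMPLIES false = false
((T OR (Q XOR U)) IMPLIES ((Q IFF (P IMPLIES S)) XOR ((Q XOR R) XOR (U IMPLIES Q)))) XOR P = false XOR false = false
P IFF Q = false IFF true = false
(((T OR (Q XOR U)) IMPLIES ((Q IFF (P IMPLIES S)) XOR ((Q XOR R) XOR (U IMPLIES Q)))) XOR P) XOR (P IFF Q) = false XOR false = false

false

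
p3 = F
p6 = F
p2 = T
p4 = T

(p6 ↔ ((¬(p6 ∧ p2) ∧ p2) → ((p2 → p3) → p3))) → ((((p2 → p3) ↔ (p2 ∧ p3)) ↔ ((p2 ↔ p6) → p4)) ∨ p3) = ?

p6 ∧ p2 = F ∧ T = F
¬(p6 ∧ p2) = ¬F = T
¬(p6 ∧ p2) ∧ p2 = T ∧ T = T
p2 → p3 = T → F = F
(p2 → p3) → p3 = F → F = T
(¬(p6 ∧ p2) ∧ p2) → ((p2 → p3) → p3) = T → T = T
p6 ↔ ((¬(p6 ∧ p2) ∧ p2) → ((p2 → p3) → p3)) = F ↔ T = F
p2 → p3 = T → F = F
p2 ∧ p3 = T ∧ F = F
(p2 → p3) ↔ (p2 ∧ p3) = F ↔ F = T
p2 ↔ p6 = T ↔ F = F
(p2 ↔ p6) → p4 = F → T = T
((p2 → p3) ↔ (p2 ∧ p3)) ↔ ((p2 ↔ p6) → p4) = T ↔ T = T
(((p2 → p3) ↔ (p2 ∧ p3)) ↔ ((p2 ↔ p6) → p4)) ∨ p3 = T ∨ F = T
(p6 ↔ ((¬(p6 ∧ p2) ∧ p2) → ((p2 → p3) → p3))) → ((((p2 → p3) ↔ (p2 ∧ p3)) ↔ ((p2 ↔ p6) → p4)) ∨ p3) = F → T = T

T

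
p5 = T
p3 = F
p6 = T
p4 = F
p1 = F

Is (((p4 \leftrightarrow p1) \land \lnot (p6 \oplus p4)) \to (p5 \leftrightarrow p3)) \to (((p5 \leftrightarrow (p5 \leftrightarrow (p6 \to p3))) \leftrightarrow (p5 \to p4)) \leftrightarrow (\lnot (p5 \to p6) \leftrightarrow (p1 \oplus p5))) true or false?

p4 \leftrightarrow p1 = F \leftrightarrow F = T
p6 \oplus p4 = T \oplus F = T
\lnot (p6 \oplus p4) = \lnot T = F
(p4 \leftrightarrow p1) \land \lnot (p6 \oplus p4) = T \land F = F
p5 \leftrightarrow p3 = T \leftrightarrow F = F
((p4 \leftrightarrow p1) \land \lnot (p6 \oplus p4)) \to (p5 \leftrightarrow p3) = F \to F = T
p6 \to p3 = T \to F = F
p5 \leftrightarrow (p6 \to p3) = T \leftrightarrow F = F
p5 \leftrightarrow (p5 \leftrightarrow (p6 \to p3)) = T \leftrightarrow F = F
p5 \to p4 = T \to F = F
(p5 \leftrightarrow (p5 \leftrightarrow (p6 \to p3))) \leftrightarrow (p5 \to p4) = F \leftrightarrow F = T
p5 \to p6 = T \to T = T
\lnot (p5 \to p6) = \lnot T = F
p1 \oplus p5 = F \oplus T = T
\lnot (p5 \to p6) \leftrightarrow (p1 \oplus p5) = F \leftrightarrow T = F
((p5 \leftrightarrow (p5 \leftrightarrow (p6 \to p3))) \leftrightarrow (p5 \to p4)) \leftrightarrow (\lnot (p5 \to p6) \leftrightarrow (p1 \oplus p5)) = T \leftrightarrow F = F
(((p4 \leftrightarrow p1) \land \lnot (p6 \oplus p4)) \to (p5 \leftrightarrow p3)) \to (((p5 \leftrightarrow (p5 \leftrightarrow (p6 \to p3))) \leftrightarrow (p5 \to p4)) \leftrightarrow (\lnot (p5 \to p6) \leftrightarrow (p1 \oplus p5))) = T \to F = F

F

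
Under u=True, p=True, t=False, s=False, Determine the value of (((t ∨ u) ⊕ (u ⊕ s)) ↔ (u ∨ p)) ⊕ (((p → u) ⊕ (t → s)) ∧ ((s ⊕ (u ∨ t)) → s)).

t ∨ u = False ∨ True = True
u ⊕ s = True ⊕ False = True
(t ∨ u) ⊕ (u ⊕ s) = True ⊕ True = False
u ∨ p = True ∨ True = True
((t ∨ u) ⊕ (u ⊕ s)) ↔ (u ∨ p) = False ↔ True = False
p → u = True → True = True
t → s = False → False = True
(p → u) ⊕ (t → s) = True ⊕ True = False
u ∨ t = True ∨ False = True
s ⊕ (u ∨ t) = False ⊕ True = True
(s ⊕ (u ∨ t)) → s = True → False = False
((p → u) ⊕ (t → s)) ∧ ((s ⊕ (u ∨ t)) → s) = False ∧ False = False
(((t ∨ u) ⊕ (u ⊕ s)) ↔ (u ∨ p)) ⊕ (((p → u) ⊕ (t → s)) ∧ ((s ⊕ (u ∨ t)) → s)) = False ⊕ False = False

False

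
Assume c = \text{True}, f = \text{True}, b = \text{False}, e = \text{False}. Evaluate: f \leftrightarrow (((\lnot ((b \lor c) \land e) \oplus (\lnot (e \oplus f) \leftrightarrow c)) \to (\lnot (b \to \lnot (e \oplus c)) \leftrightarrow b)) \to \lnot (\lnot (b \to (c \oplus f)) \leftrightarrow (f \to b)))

b \lor c = \text{False} \lor \text{True} = \text{True}
(b \lor c) \land e = \text{True} \land \text{False} = \text{False}
\lnot ((b \lor c) \land e) = \lnot \text{False} = \text{True}
e \oplus f = \text{False} \oplus \text{True} = \text{True}
\lnot (e \oplus f) = \lnot \text{True} = \text{False}
\lnot (e \oplus f) \leftrightarrow c = \text{False} \leftrightarrow \text{True} = \text{False}
\lnot ((b \lor c) \land e) \oplus (\lnot (e \oplus f) \leftrightarrow c) = \text{True} \oplus \text{False} = \text{True}
e \oplus c = \text{False} \oplus \text{True} = \text{True}
\lnot (e \oplus c) = \lnot \text{True} = \text{False}
b \to \lnot (e \oplus c) = \text{False} \to \text{False} = \text{True}
\lnot (b \to \lnot (e \oplus c)) = \lnot \text{True} = \text{False}
\lnot (b \to \lnot (e \oplus c)) \leftrightarrow b = \text{False} \leftrightarrow \text{False} = \text{True}
(\lnot ((b \lor c) \land e) \oplus (\lnot (e \oplus f) \leftrightarrow c)) \to (\lnot (b \to \lnot (e \oplus c)) \leftrightarrow b) = \text{True} \to \text{True} = \text{True}
c \oplus f = \text{True} \oplus \text{True} = \text{False}
b \to (c \oplus f) = \text{False} \to \text{False} = \text{True}
\lnot (b \to (c \oplus f)) = \lnot \text{True} = \text{False}
f \to b = \text{True} \to \text{False} = \text{False}
\lnot (b \to (c \oplus f)) \leftrightarrow (f \to b) = \text{False} \leftrightarrow \text{False} = \text{True}
\lnot (\lnot (b \to (c \oplus f)) \leftrightarrow (f \to b)) = \lnot \text{True} = \text{False}
((\lnot ((b \lor c) \land e) \oplus (\lnot (e \oplus f) \leftrightarrow c)) \to (\lnot (b \to \lnot (e \oplus c)) \leftrightarrow b)) \to \lnot (\lnot (b \to (c \oplus f)) \leftrightarrow (f \to b)) = \text{True} \to \text{False} = \text{False}
f \leftrightarrow (((\lnot ((b \lor c) \land e) \oplus (\lnot (e \oplus f) \leftrightarrow c)) \to (\lnot (b \to \lnot (e \oplus c)) \leftrightarrow b)) \to \lnot (\lnot (b \to (c \oplus f)) \leftrightarrow (f \to b))) = \text{True} \leftrightarrow \text{False} = \text{False}

\text{False}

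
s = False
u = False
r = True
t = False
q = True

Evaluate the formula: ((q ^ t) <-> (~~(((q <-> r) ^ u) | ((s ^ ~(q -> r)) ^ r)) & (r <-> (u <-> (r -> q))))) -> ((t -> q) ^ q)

Substituting s=False, u=False, r=True, t=False, q=True:
q ^ t = True ^ False = True
q <-> r = True <-> True = True
(q <-> r) ^ u = True ^ False = True
q -> r = True -> True = True
~(q -> r) = ~True = False
s ^ ~(q -> r) = False ^ False = False
(s ^ ~(q -> r)) ^ r = False ^ True = True
((q <-> r) ^ u) | ((s ^ ~(q -> r)) ^ r) = True | True = True
~(((q <-> r) ^ u) | ((s ^ ~(q -> r)) ^ r)) = ~True = False
~~(((q <-> r) ^ u) | ((s ^ ~(q -> r)) ^ r)) = ~False = True
r -> q = True -> True = True
u <-> (r -> q) = False <-> True = False
r <-> (u <-> (r -> q)) = True <-> False = False
~~(((q <-> r) ^ u) | ((s ^ ~(q -> r)) ^ r)) & (r <-> (u <-> (r -> q))) = True & False = False
(q ^ t) <-> (~~(((q <-> r) ^ u) | ((s ^ ~(q -> r)) ^ r)) & (r <-> (u <-> (r -> q)))) = True <-> False = False
t -> q = False -> True = True
(t -> q) ^ q = True ^ True = False
((q ^ t) <-> (~~(((q <-> r) ^ u) | ((s ^ ~(q -> r)) ^ r)) & (r <-> (u <-> (r -> q))))) -> ((t -> q) ^ q) = False -> False = True

True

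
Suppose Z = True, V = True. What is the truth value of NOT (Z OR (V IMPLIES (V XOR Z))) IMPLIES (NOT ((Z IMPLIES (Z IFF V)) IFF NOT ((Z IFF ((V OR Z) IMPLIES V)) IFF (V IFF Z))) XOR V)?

True

V XOR Z = True XOR True = False
V IMPLIES (V XOR Z) = True IMPLIES False = False
Z OR (V IMPLIES (V XOR Z)) = True OR False = True
NOT (Z OR (V IMPLIES (V XOR Z))) = NOT True = False
Z IFF V = True IFF True = True
Z IMPLIES (Z IFF V) = True IMPLIES True = True
V OR Z = True OR True = True
(V OR Z) IMPLIES V = True IMPLIES True = True
Z IFF ((V OR Z) IMPLIES V) = True IFF True = True
V IFF Z = True IFF True = True
(Z IFF ((V OR Z) IMPLIES V)) IFF (V IFF Z) = True IFF True = True
NOT ((Z IFF ((V OR Z) IMPLIES V)) IFF (V IFF Z)) = NOT True = False
(Z IMPLIES (Z IFF V)) IFF NOT ((Z IFF ((V OR Z) IMPLIES V)) IFF (V IFF Z)) = True IFF False = False
NOT ((Z IMPLIES (Z IFF V)) IFF NOT ((Z IFF ((V OR Z) IMPLIES V)) IFF (V IFF Z))) = NOT False = True
NOT ((Z IMPLIES (Z IFF V)) IFF NOT ((Z IFF ((V OR Z) IMPLIES V)) IFF (V IFF Z))) XOR V = True XOR True = False
NOT (Z OR (V IMPLIES (V XOR Z))) IMPLIES (NOT ((Z IMPLIES (Z IFF V)) IFF NOT ((Z IFF ((V OR Z) IMPLIES V)) IFF (V IFF Z))) XOR V) = False IMPLIES False = True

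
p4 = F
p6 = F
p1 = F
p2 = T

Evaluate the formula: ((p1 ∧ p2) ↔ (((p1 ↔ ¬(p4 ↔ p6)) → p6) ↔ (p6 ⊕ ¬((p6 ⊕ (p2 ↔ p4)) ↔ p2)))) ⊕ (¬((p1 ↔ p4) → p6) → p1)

T

Substituting p4=F, p6=F, p1=F, p2=T:
p1 ∧ p2 = F ∧ T = F
p4 ↔ p6 = F ↔ F = T
¬(p4 ↔ p6) = ¬T = F
p1 ↔ ¬(p4 ↔ p6) = F ↔ F = T
(p1 ↔ ¬(p4 ↔ p6)) → p6 = T → F = F
p2 ↔ p4 = T ↔ F = F
p6 ⊕ (p2 ↔ p4) = F ⊕ F = F
(p6 ⊕ (p2 ↔ p4)) ↔ p2 = F ↔ T = F
¬((p6 ⊕ (p2 ↔ p4)) ↔ p2) = ¬F = T
p6 ⊕ ¬((p6 ⊕ (p2 ↔ p4)) ↔ p2) = F ⊕ T = T
((p1 ↔ ¬(p4 ↔ p6)) → p6) ↔ (p6 ⊕ ¬((p6 ⊕ (p2 ↔ p4)) ↔ p2)) = F ↔ T = F
(p1 ∧ p2) ↔ (((p1 ↔ ¬(p4 ↔ p6)) → p6) ↔ (p6 ⊕ ¬((p6 ⊕ (p2 ↔ p4)) ↔ p2))) = F ↔ F = T
p1 ↔ p4 = F ↔ F = T
(p1 ↔ p4) → p6 = T → F = F
¬((p1 ↔ p4) → p6) = ¬F = T
¬((p1 ↔ p4) → p6) → p1 = T → F = F
((p1 ∧ p2) ↔ (((p1 ↔ ¬(p4 ↔ p6)) → p6) ↔ (p6 ⊕ ¬((p6 ⊕ (p2 ↔ p4)) ↔ p2)))) ⊕ (¬((p1 ↔ p4) → p6) → p1) = T ⊕ F = T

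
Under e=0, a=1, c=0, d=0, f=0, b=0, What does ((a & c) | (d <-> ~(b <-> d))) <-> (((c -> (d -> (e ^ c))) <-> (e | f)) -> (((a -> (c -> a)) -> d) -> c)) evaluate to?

Substituting e=0, a=1, c=0, d=0, f=0, b=0:
a & c = 1 & 0 = 0
b <-> d = 0 <-> 0 = 1
~(b <-> d) = ~1 = 0
d <-> ~(b <-> d) = 0 <-> 0 = 1
(a & c) | (d <-> ~(b <-> d)) = 0 | 1 = 1
e ^ c = 0 ^ 0 = 0
d -> (e ^ c) = 0 -> 0 = 1
c -> (d -> (e ^ c)) = 0 -> 1 = 1
e | f = 0 | 0 = 0
(c -> (d -> (e ^ c))) <-> (e | f) = 1 <-> 0 = 0
c -> a = 0 -> 1 = 1
a -> (c -> a) = 1 -> 1 = 1
(a -> (c -> a)) -> d = 1 -> 0 = 0
((a -> (c -> a)) -> d) -> c = 0 -> 0 = 1
((c -> (d -> (e ^ c))) <-> (e | f)) -> (((a -> (c -> a)) -> d) -> c) = 0 -> 1 = 1
((a & c) | (d <-> ~(b <-> d))) <-> (((c -> (d -> (e ^ c))) <-> (e | f)) -> (((a -> (c -> a)) -> d) -> c)) = 1 <-> 1 = 1

1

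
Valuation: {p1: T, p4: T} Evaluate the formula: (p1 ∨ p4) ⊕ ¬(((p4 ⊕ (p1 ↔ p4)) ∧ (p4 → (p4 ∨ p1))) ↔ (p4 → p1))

F

p1 ∨ p4 = T ∨ T = T
p1 ↔ p4 = T ↔ T = T
p4 ⊕ (p1 ↔ p4) = T ⊕ T = F
p4 ∨ p1 = T ∨ T = T
p4 → (p4 ∨ p1) = T → T = T
(p4 ⊕ (p1 ↔ p4)) ∧ (p4 → (p4 ∨ p1)) = F ∧ T = F
p4 → p1 = T → T = T
((p4 ⊕ (p1 ↔ p4)) ∧ (p4 → (p4 ∨ p1))) ↔ (p4 → p1) = F ↔ T = F
¬(((p4 ⊕ (p1 ↔ p4)) ∧ (p4 → (p4 ∨ p1))) ↔ (p4 → p1)) = ¬F = T
(p1 ∨ p4) ⊕ ¬(((p4 ⊕ (p1 ↔ p4)) ∧ (p4 → (p4 ∨ p1))) ↔ (p4 → p1)) = T ⊕ T = F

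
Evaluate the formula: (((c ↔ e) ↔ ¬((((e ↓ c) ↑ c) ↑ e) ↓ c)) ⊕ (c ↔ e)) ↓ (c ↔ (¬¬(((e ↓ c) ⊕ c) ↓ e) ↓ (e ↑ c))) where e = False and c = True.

Substituting e=False, c=True:
c ↔ e = True ↔ False = False
e ↓ c = False ↓ True = False
(e ↓ c) ↑ c = False ↑ True = True
((e ↓ c) ↑ c) ↑ e = True ↑ False = True
(((e ↓ c) ↑ c) ↑ e) ↓ c = True ↓ True = False
¬((((e ↓ c) ↑ c) ↑ e) ↓ c) = ¬False = True
(c ↔ e) ↔ ¬((((e ↓ c) ↑ c) ↑ e) ↓ c) = False ↔ True = False
c ↔ e = True ↔ False = False
((c ↔ e) ↔ ¬((((e ↓ c) ↑ c) ↑ e) ↓ c)) ⊕ (c ↔ e) = False ⊕ False = False
e ↓ c = False ↓ True = False
(e ↓ c) ⊕ c = False ⊕ True = True
((e ↓ c) ⊕ c) ↓ e = True ↓ False = False
¬(((e ↓ c) ⊕ c) ↓ e) = ¬False = True
¬¬(((e ↓ c) ⊕ c) ↓ e) = ¬True = False
e ↑ c = False ↑ True = True
¬¬(((e ↓ c) ⊕ c) ↓ e) ↓ (e ↑ c) = False ↓ True = False
c ↔ (¬¬(((e ↓ c) ⊕ c) ↓ e) ↓ (e ↑ c)) = True ↔ False = False
(((c ↔ e) ↔ ¬((((e ↓ c) ↑ c) ↑ e) ↓ c)) ⊕ (c ↔ e)) ↓ (c ↔ (¬¬(((e ↓ c) ⊕ c) ↓ e) ↓ (e ↑ c))) = False ↓ False = True

True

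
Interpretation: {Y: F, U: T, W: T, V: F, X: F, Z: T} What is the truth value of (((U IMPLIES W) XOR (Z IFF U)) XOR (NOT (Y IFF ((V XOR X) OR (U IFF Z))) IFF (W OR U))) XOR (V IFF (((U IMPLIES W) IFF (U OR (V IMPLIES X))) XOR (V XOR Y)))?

U IMPLIES W = T IMPLIES T = T
Z IFF U = T IFF T = T
(U IMPLIES W) XOR (Z IFF U) = T XOR T = F
V XOR X = F XOR F = F
U IFF Z = T IFF T = T
(V XOR X) OR (U IFF Z) = F OR T = T
Y IFF ((V XOR X) OR (U IFF Z)) = F IFF T = F
NOT (Y IFF ((V XOR X) OR (U IFF Z))) = NOT F = T
W OR U = T OR T = T
NOT (Y IFF ((V XOR X) OR (U IFF Z))) IFF (W OR U) = T IFF T = T
((U IMPLIES W) XOR (Z IFF U)) XOR (NOT (Y IFF ((V XOR X) OR (U IFF Z))) IFF (W OR U)) = F XOR T = T
U IMPLIES W = T IMPLIES T = T
V IMPLIES X = F IMPLIES F = T
U OR (V IMPLIES X) = T OR T = T
(U IMPLIES W) IFF (U OR (V IMPLIES X)) = T IFF T = T
V XOR Y = F XOR F = F
((U IMPLIES W) IFF (U OR (V IMPLIES X))) XOR (V XOR Y) = T XOR F = T
V IFF (((U IMPLIES W) IFF (U OR (V IMPLIES X))) XOR (V XOR Y)) = F IFF T = F
(((U IMPLIES W) XOR (Z IFF U)) XOR (NOT (Y IFF ((V XOR X) OR (U IFF Z))) IFF (W OR U))) XOR (V IFF (((U IMPLIES W) IFF (U OR (V IMPLIES X))) XOR (V XOR Y))) = T XOR F = T

T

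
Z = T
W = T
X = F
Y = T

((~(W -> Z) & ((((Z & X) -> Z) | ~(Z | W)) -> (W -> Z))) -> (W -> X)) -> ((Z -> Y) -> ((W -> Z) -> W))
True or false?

W -> Z = T -> T = T
~(W -> Z) = ~T = F
Z & X = T & F = F
(Z & X) -> Z = F -> T = T
Z | W = T | T = T
~(Z | W) = ~T = F
((Z & X) -> Z) | ~(Z | W) = T | F = T
W -> Z = T -> T = T
(((Z & X) -> Z) | ~(Z | W)) -> (W -> Z) = T -> T = T
~(W -> Z) & ((((Z & X) -> Z) | ~(Z | W)) -> (W -> Z)) = F & T = F
W -> X = T -> F = F
(~(W -> Z) & ((((Z & X) -> Z) | ~(Z | W)) -> (W -> Z))) -> (W -> X) = F -> F = T
Z -> Y = T -> T = T
W -> Z = T -> T = T
(W -> Z) -> W = T -> T = T
(Z -> Y) -> ((W -> Z) -> W) = T -> T = T
((~(W -> Z) & ((((Z & X) -> Z) | ~(Z | W)) -> (W -> Z))) -> (W -> X)) -> ((Z -> Y) -> ((W -> Z) -> W)) = T -> T = T

T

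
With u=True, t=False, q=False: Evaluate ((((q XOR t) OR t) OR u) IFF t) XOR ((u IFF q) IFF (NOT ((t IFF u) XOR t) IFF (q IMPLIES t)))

q XOR t = False XOR False = False
(q XOR t) OR t = False OR False = False
((q XOR t) OR t) OR u = False OR True = True
(((q XOR t) OR t) OR u) IFF t = True IFF False = False
u IFF q = True IFF False = False
t IFF u = False IFF True = False
(t IFF u) XOR t = False XOR False = False
NOT ((t IFF u) XOR t) = NOT False = True
q IMPLIES t = False IMPLIES False = True
NOT ((t IFF u) XOR t) IFF (q IMPLIES t) = True IFF True = True
(u IFF q) IFF (NOT ((t IFF u) XOR t) IFF (q IMPLIES t)) = False IFF True = False
((((q XOR t) OR t) OR u) IFF t) XOR ((u IFF q) IFF (NOT ((t IFF u) XOR t) IFF (q IMPLIES t))) = False XOR False = False

False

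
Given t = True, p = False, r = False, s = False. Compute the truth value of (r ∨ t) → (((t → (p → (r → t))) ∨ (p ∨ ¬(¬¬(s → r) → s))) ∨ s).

True

Substituting t=True, p=False, r=False, s=False:
r ∨ t = False ∨ True = True
r → t = False → True = True
p → (r → t) = False → True = True
t → (p → (r → t)) = True → True = True
s → r = False → False = True
¬(s → r) = ¬True = False
¬¬(s → r) = ¬False = True
¬¬(s → r) → s = True → False = False
¬(¬¬(s → r) → s) = ¬False = True
p ∨ ¬(¬¬(s → r) → s) = False ∨ True = True
(t → (p → (r → t))) ∨ (p ∨ ¬(¬¬(s → r) → s)) = True ∨ True = True
((t → (p → (r → t))) ∨ (p ∨ ¬(¬¬(s → r) → s))) ∨ s = True ∨ False = True
(r ∨ t) → (((t → (p → (r → t))) ∨ (p ∨ ¬(¬¬(s → r) → s))) ∨ s) = True → True = True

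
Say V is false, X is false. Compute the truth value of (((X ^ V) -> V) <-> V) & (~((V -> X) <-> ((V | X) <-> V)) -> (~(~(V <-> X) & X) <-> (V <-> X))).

0

X ^ V = 0 ^ 0 = 0
(X ^ V) -> V = 0 -> 0 = 1
((X ^ V) -> V) <-> V = 1 <-> 0 = 0
V -> X = 0 -> 0 = 1
V | X = 0 | 0 = 0
(V | X) <-> V = 0 <-> 0 = 1
(V -> X) <-> ((V | X) <-> V) = 1 <-> 1 = 1
~((V -> X) <-> ((V | X) <-> V)) = ~1 = 0
V <-> X = 0 <-> 0 = 1
~(V <-> X) = ~1 = 0
~(V <-> X) & X = 0 & 0 = 0
~(~(V <-> X) & X) = ~0 = 1
V <-> X = 0 <-> 0 = 1
~(~(V <-> X) & X) <-> (V <-> X) = 1 <-> 1 = 1
~((V -> X) <-> ((V | X) <-> V)) -> (~(~(V <-> X) & X) <-> (V <-> X)) = 0 -> 1 = 1
(((X ^ V) -> V) <-> V) & (~((V -> X) <-> ((V | X) <-> V)) -> (~(~(V <-> X) & X) <-> (V <-> X))) = 0 & 1 = 0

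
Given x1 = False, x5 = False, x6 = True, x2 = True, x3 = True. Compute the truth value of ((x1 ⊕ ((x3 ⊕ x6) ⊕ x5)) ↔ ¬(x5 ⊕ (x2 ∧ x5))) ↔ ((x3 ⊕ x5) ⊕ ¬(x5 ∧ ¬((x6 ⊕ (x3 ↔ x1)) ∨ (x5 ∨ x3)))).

x3 ⊕ x6 = True ⊕ True = False
(x3 ⊕ x6) ⊕ x5 = False ⊕ False = False
x1 ⊕ ((x3 ⊕ x6) ⊕ x5) = False ⊕ False = False
x2 ∧ x5 = True ∧ False = False
x5 ⊕ (x2 ∧ x5) = False ⊕ False = False
¬(x5 ⊕ (x2 ∧ x5)) = ¬False = True
(x1 ⊕ ((x3 ⊕ x6) ⊕ x5)) ↔ ¬(x5 ⊕ (x2 ∧ x5)) = False ↔ True = False
x3 ⊕ x5 = True ⊕ False = True
x3 ↔ x1 = True ↔ False = False
x6 ⊕ (x3 ↔ x1) = True ⊕ False = True
x5 ∨ x3 = False ∨ True = True
(x6 ⊕ (x3 ↔ x1)) ∨ (x5 ∨ x3) = True ∨ True = True
¬((x6 ⊕ (x3 ↔ x1)) ∨ (x5 ∨ x3)) = ¬True = False
x5 ∧ ¬((x6 ⊕ (x3 ↔ x1)) ∨ (x5 ∨ x3)) = False ∧ False = False
¬(x5 ∧ ¬((x6 ⊕ (x3 ↔ x1)) ∨ (x5 ∨ x3))) = ¬False = True
(x3 ⊕ x5) ⊕ ¬(x5 ∧ ¬((x6 ⊕ (x3 ↔ x1)) ∨ (x5 ∨ x3))) = True ⊕ True = False
((x1 ⊕ ((x3 ⊕ x6) ⊕ x5)) ↔ ¬(x5 ⊕ (x2 ∧ x5))) ↔ ((x3 ⊕ x5) ⊕ ¬(x5 ∧ ¬((x6 ⊕ (x3 ↔ x1)) ∨ (x5 ∨ x3)))) = False ↔ False = True

True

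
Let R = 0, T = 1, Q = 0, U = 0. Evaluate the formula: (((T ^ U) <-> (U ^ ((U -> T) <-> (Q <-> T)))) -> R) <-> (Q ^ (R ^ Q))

0

T ^ U = 1 ^ 0 = 1
U -> T = 0 -> 1 = 1
Q <-> T = 0 <-> 1 = 0
(U -> T) <-> (Q <-> T) = 1 <-> 0 = 0
U ^ ((U -> T) <-> (Q <-> T)) = 0 ^ 0 = 0
(T ^ U) <-> (U ^ ((U -> T) <-> (Q <-> T))) = 1 <-> 0 = 0
((T ^ U) <-> (U ^ ((U -> T) <-> (Q <-> T)))) -> R = 0 -> 0 = 1
R ^ Q = 0 ^ 0 = 0
Q ^ (R ^ Q) = 0 ^ 0 = 0
(((T ^ U) <-> (U ^ ((U -> T) <-> (Q <-> T)))) -> R) <-> (Q ^ (R ^ Q)) = 1 <-> 0 = 0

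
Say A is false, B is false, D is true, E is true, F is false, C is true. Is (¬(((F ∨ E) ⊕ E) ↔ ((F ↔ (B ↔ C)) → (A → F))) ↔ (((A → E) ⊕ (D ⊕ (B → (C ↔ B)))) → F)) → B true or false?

F ∨ E = False ∨ True = True
(F ∨ E) ⊕ E = True ⊕ True = False
B ↔ C = False ↔ True = False
F ↔ (B ↔ C) = False ↔ False = True
A → F = False → False = True
(F ↔ (B ↔ C)) → (A → F) = True → True = True
((F ∨ E) ⊕ E) ↔ ((F ↔ (B ↔ C)) → (A → F)) = False ↔ True = False
¬(((F ∨ E) ⊕ E) ↔ ((F ↔ (B ↔ C)) → (A → F))) = ¬False = True
A → E = False → True = True
C ↔ B = True ↔ False = False
B → (C ↔ B) = False → False = True
D ⊕ (B → (C ↔ B)) = True ⊕ True = False
(A → E) ⊕ (D ⊕ (B → (C ↔ B))) = True ⊕ False = True
((A → E) ⊕ (D ⊕ (B → (C ↔ B)))) → F = True → False = False
¬(((F ∨ E) ⊕ E) ↔ ((F ↔ (B ↔ C)) → (A → F))) ↔ (((A → E) ⊕ (D ⊕ (B → (C ↔ B)))) → F) = True ↔ False = False
(¬(((F ∨ E) ⊕ E) ↔ ((F ↔ (B ↔ C)) → (A → F))) ↔ (((A → E) ⊕ (D ⊕ (B → (C ↔ B)))) → F)) → B = False → False = True

True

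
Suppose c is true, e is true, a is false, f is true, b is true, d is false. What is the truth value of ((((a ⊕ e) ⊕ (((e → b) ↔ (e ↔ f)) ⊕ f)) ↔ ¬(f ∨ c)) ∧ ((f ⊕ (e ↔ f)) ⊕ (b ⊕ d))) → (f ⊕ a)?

True

Substituting c=True, e=True, a=False, f=True, b=True, d=False:
a ⊕ e = False ⊕ True = True
e → b = True → True = True
e ↔ f = True ↔ True = True
(e → b) ↔ (e ↔ f) = True ↔ True = True
((e → b) ↔ (e ↔ f)) ⊕ f = True ⊕ True = False
(a ⊕ e) ⊕ (((e → b) ↔ (e ↔ f)) ⊕ f) = True ⊕ False = True
f ∨ c = True ∨ True = True
¬(f ∨ c) = ¬True = False
((a ⊕ e) ⊕ (((e → b) ↔ (e ↔ f)) ⊕ f)) ↔ ¬(f ∨ c) = True ↔ False = False
e ↔ f = True ↔ True = True
f ⊕ (e ↔ f) = True ⊕ True = False
b ⊕ d = True ⊕ False = True
(f ⊕ (e ↔ f)) ⊕ (b ⊕ d) = False ⊕ True = True
(((a ⊕ e) ⊕ (((e → b) ↔ (e ↔ f)) ⊕ f)) ↔ ¬(f ∨ c)) ∧ ((f ⊕ (e ↔ f)) ⊕ (b ⊕ d)) = False ∧ True = False
f ⊕ a = True ⊕ False = True
((((a ⊕ e) ⊕ (((e → b) ↔ (e ↔ f)) ⊕ f)) ↔ ¬(f ∨ c)) ∧ ((f ⊕ (e ↔ f)) ⊕ (b ⊕ d))) → (f ⊕ a) = False → True = True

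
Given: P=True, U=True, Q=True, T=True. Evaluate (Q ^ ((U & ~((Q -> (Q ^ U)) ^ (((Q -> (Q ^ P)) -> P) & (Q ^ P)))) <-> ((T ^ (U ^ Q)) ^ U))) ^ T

False

Q ^ U = True ^ True = False
Q -> (Q ^ U) = True -> False = False
Q ^ P = True ^ True = False
Q -> (Q ^ P) = True -> False = False
(Q -> (Q ^ P)) -> P = False -> True = True
Q ^ P = True ^ True = False
((Q -> (Q ^ P)) -> P) & (Q ^ P) = True & False = False
(Q -> (Q ^ U)) ^ (((Q -> (Q ^ P)) -> P) & (Q ^ P)) = False ^ False = False
~((Q -> (Q ^ U)) ^ (((Q -> (Q ^ P)) -> P) & (Q ^ P))) = ~False = True
U & ~((Q -> (Q ^ U)) ^ (((Q -> (Q ^ P)) -> P) & (Q ^ P))) = True & True = True
U ^ Q = True ^ True = False
T ^ (U ^ Q) = True ^ False = True
(T ^ (U ^ Q)) ^ U = True ^ True = False
(U & ~((Q -> (Q ^ U)) ^ (((Q -> (Q ^ P)) -> P) & (Q ^ P)))) <-> ((T ^ (U ^ Q)) ^ U) = True <-> False = False
Q ^ ((U & ~((Q -> (Q ^ U)) ^ (((Q -> (Q ^ P)) -> P) & (Q ^ P)))) <-> ((T ^ (U ^ Q)) ^ U)) = True ^ False = True
(Q ^ ((U & ~((Q -> (Q ^ U)) ^ (((Q -> (Q ^ P)) -> P) & (Q ^ P)))) <-> ((T ^ (U ^ Q)) ^ U))) ^ T = True ^ True = False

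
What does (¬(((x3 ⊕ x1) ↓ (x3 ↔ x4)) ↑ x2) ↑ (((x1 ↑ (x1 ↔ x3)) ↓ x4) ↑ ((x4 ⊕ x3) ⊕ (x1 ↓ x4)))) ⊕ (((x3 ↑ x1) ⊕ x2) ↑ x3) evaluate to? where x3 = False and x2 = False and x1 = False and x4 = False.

x3 ⊕ x1 = False ⊕ False = False
x3 ↔ x4 = False ↔ False = True
(x3 ⊕ x1) ↓ (x3 ↔ x4) = False ↓ True = False
((x3 ⊕ x1) ↓ (x3 ↔ x4)) ↑ x2 = False ↑ False = True
¬(((x3 ⊕ x1) ↓ (x3 ↔ x4)) ↑ x2) = ¬True = False
x1 ↔ x3 = False ↔ False = True
x1 ↑ (x1 ↔ x3) = False ↑ True = True
(x1 ↑ (x1 ↔ x3)) ↓ x4 = True ↓ False = False
x4 ⊕ x3 = False ⊕ False = False
x1 ↓ x4 = False ↓ False = True
(x4 ⊕ x3) ⊕ (x1 ↓ x4) = False ⊕ True = True
((x1 ↑ (x1 ↔ x3)) ↓ x4) ↑ ((x4 ⊕ x3) ⊕ (x1 ↓ x4)) = False ↑ True = True
¬(((x3 ⊕ x1) ↓ (x3 ↔ x4)) ↑ x2) ↑ (((x1 ↑ (x1 ↔ x3)) ↓ x4) ↑ ((x4 ⊕ x3) ⊕ (x1 ↓ x4))) = False ↑ True = True
x3 ↑ x1 = False ↑ False = True
(x3 ↑ x1) ⊕ x2 = True ⊕ False = True
((x3 ↑ x1) ⊕ x2) ↑ x3 = True ↑ False = True
(¬(((x3 ⊕ x1) ↓ (x3 ↔ x4)) ↑ x2) ↑ (((x1 ↑ (x1 ↔ x3)) ↓ x4) ↑ ((x4 ⊕ x3) ⊕ (x1 ↓ x4)))) ⊕ (((x3 ↑ x1) ⊕ x2) ↑ x3) = True ⊕ True = False

False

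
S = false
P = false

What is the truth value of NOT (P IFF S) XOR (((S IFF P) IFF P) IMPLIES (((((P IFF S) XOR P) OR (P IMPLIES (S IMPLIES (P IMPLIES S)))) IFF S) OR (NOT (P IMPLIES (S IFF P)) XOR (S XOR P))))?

true

Substituting S=false, P=false:
P IFF S = false IFF false = true
NOT (P IFF S) = NOT true = false
S IFF P = false IFF false = true
(S IFF P) IFF P = true IFF false = false
P IFF S = false IFF false = true
(P IFF S) XOR P = true XOR false = true
P IMPLIES S = false IMPLIES false = true
S IMPLIES (P IMPLIES S) = false IMPLIES true = true
P IMPLIES (S IMPLIES (P IMPLIES S)) = false IMPLIES true = true
((P IFF S) XOR P) OR (P IMPLIES (S IMPLIES (P IMPLIES S))) = true OR true = true
(((P IFF S) XOR P) OR (P IMPLIES (S IMPLIES (P IMPLIES S)))) IFF S = true IFF false = false
S IFF P = false IFF false = true
P IMPLIES (S IFF P) = false IMPLIES true = true
NOT (P IMPLIES (S IFF P)) = NOT true = false
S XOR P = false XOR false = false
NOT (P IMPLIES (S IFF P)) XOR (S XOR P) = false XOR false = false
((((P IFF S) XOR P) OR (P IMPLIES (S IMPLIES (P IMPLIES S)))) IFF S) OR (NOT (P IMPLIES (S IFF P)) XOR (S XOR P)) = false OR false = false
((S IFF P) IFF P) IMPLIES (((((P IFF S) XOR P) OR (P IMPLIES (S IMPLIES (P IMPLIES S)))) IFF S) OR (NOT (P IMPLIES (S IFF P)) XOR (S XOR P))) = false IMPLIES false = true
NOT (P IFF S) XOR (((S IFF P) IFF P) IMPLIES (((((P IFF S) XOR P) OR (P IMPLIES (S IMPLIES (P IMPLIES S)))) IFF S) OR (NOT (P IMPLIES (S IFF P)) XOR (S XOR P)))) = false XOR true = true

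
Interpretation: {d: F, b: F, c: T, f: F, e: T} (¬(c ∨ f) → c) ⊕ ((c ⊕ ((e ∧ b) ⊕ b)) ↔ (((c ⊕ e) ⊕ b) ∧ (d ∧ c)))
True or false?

T

c ∨ f = T ∨ F = T
¬(c ∨ f) = ¬T = F
¬(c ∨ f) → c = F → T = T
e ∧ b = T ∧ F = F
(e ∧ b) ⊕ b = F ⊕ F = F
c ⊕ ((e ∧ b) ⊕ b) = T ⊕ F = T
c ⊕ e = T ⊕ T = F
(c ⊕ e) ⊕ b = F ⊕ F = F
d ∧ c = F ∧ T = F
((c ⊕ e) ⊕ b) ∧ (d ∧ c) = F ∧ F = F
(c ⊕ ((e ∧ b) ⊕ b)) ↔ (((c ⊕ e) ⊕ b) ∧ (d ∧ c)) = T ↔ F = F
(¬(c ∨ f) → c) ⊕ ((c ⊕ ((e ∧ b) ⊕ b)) ↔ (((c ⊕ e) ⊕ b) ∧ (d ∧ c))) = T ⊕ F = T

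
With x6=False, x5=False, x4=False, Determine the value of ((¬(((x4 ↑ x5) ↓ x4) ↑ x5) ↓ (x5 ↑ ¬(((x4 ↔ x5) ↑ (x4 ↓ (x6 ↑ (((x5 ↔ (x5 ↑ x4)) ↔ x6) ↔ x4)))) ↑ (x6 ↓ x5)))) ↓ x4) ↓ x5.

False

x4 ↑ x5 = False ↑ False = True
(x4 ↑ x5) ↓ x4 = True ↓ False = False
((x4 ↑ x5) ↓ x4) ↑ x5 = False ↑ False = True
¬(((x4 ↑ x5) ↓ x4) ↑ x5) = ¬True = False
x4 ↔ x5 = False ↔ False = True
x5 ↑ x4 = False ↑ False = True
x5 ↔ (x5 ↑ x4) = False ↔ True = False
(x5 ↔ (x5 ↑ x4)) ↔ x6 = False ↔ False = True
((x5 ↔ (x5 ↑ x4)) ↔ x6) ↔ x4 = True ↔ False = False
x6 ↑ (((x5 ↔ (x5 ↑ x4)) ↔ x6) ↔ x4) = False ↑ False = True
x4 ↓ (x6 ↑ (((x5 ↔ (x5 ↑ x4)) ↔ x6) ↔ x4)) = False ↓ True = False
(x4 ↔ x5) ↑ (x4 ↓ (x6 ↑ (((x5 ↔ (x5 ↑ x4)) ↔ x6) ↔ x4))) = True ↑ False = True
x6 ↓ x5 = False ↓ False = True
((x4 ↔ x5) ↑ (x4 ↓ (x6 ↑ (((x5 ↔ (x5 ↑ x4)) ↔ x6) ↔ x4)))) ↑ (x6 ↓ x5) = True ↑ True = False
¬(((x4 ↔ x5) ↑ (x4 ↓ (x6 ↑ (((x5 ↔ (x5 ↑ x4)) ↔ x6) ↔ x4)))) ↑ (x6 ↓ x5)) = ¬False = True
x5 ↑ ¬(((x4 ↔ x5) ↑ (x4 ↓ (x6 ↑ (((x5 ↔ (x5 ↑ x4)) ↔ x6) ↔ x4)))) ↑ (x6 ↓ x5)) = False ↑ True = True
¬(((x4 ↑ x5) ↓ x4) ↑ x5) ↓ (x5 ↑ ¬(((x4 ↔ x5) ↑ (x4 ↓ (x6 ↑ (((x5 ↔ (x5 ↑ x4)) ↔ x6) ↔ x4)))) ↑ (x6 ↓ x5))) = False ↓ True = False
(¬(((x4 ↑ x5) ↓ x4) ↑ x5) ↓ (x5 ↑ ¬(((x4 ↔ x5) ↑ (x4 ↓ (x6 ↑ (((x5 ↔ (x5 ↑ x4)) ↔ x6) ↔ x4)))) ↑ (x6 ↓ x5)))) ↓ x4 = False ↓ False = True
((¬(((x4 ↑ x5) ↓ x4) ↑ x5) ↓ (x5 ↑ ¬(((x4 ↔ x5) ↑ (x4 ↓ (x6 ↑ (((x5 ↔ (x5 ↑ x4)) ↔ x6) ↔ x4)))) ↑ (x6 ↓ x5)))) ↓ x4) ↓ x5 = True ↓ False = False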